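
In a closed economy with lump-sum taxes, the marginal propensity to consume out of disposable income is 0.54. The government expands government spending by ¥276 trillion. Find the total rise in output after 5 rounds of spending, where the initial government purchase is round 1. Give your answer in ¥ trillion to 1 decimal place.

Round 1 adds ΔG = ¥276 trillion; each later round is MPC = 0.54 times the previous.
After 5 rounds: 276 + 149.04 + 80.4816 + 43.460064 + 23.46843456 = ΔG·(1 − c^5)/(1 − c) = 276 × (1 − 0.0459165024)/0.46 ≈ ¥572.5 trillion.

¥572.5 trillion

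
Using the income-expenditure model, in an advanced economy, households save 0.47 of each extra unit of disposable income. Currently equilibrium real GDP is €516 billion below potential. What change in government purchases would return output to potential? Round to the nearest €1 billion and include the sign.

+€243 billion

MPC = 1 − MPS = 1 − 0.47 = 0.53.
Spending multiplier = 1/(1 − MPC) = 1/(1 − 0.53) = 1/0.47 ≈ 2.128.
Need ΔY = +€516 billion, so ΔG = ΔY/k = (+€516 billion) × 0.47 ≈ +€243 billion.
The government should increase government purchases by €243 billion.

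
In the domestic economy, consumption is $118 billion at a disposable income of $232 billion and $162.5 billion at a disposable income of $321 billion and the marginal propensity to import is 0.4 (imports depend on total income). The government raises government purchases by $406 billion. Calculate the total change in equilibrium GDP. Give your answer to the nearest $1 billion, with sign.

+$451 billion

MPC = ΔC/ΔYd = (162.5 − 118)/(321 − 232) = 44.5/89 = 0.5.
Spending multiplier = 1/(1 − c + m) = 1/(1 − 0.5 + 0.4) = 1/0.9 ≈ 1.111.
ΔY = k × ΔG = (+$406 billion) / 0.9 ≈ +$451 billion.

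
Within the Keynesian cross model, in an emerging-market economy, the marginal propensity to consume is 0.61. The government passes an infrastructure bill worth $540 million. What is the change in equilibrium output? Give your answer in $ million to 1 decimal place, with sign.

Government-spending multiplier = 1/(1 − MPC) = 1/(1 − 0.61) = 1/0.39 ≈ 2.564.
ΔY = k × ΔG = (+$540 million) / 0.39 ≈ +$1,384.6 million.

+$1,384.6 million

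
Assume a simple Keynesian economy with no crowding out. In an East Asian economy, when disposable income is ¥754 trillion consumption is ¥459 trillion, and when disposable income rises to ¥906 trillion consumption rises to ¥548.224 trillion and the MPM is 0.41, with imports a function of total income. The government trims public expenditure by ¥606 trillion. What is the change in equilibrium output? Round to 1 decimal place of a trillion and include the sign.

−¥736.3 trillion

MPC = ΔC/ΔYd = (548.224 − 459)/(906 − 754) = 89.224/152 = 0.587.
Spending multiplier = 1/(1 − c + m) = 1/(1 − 0.587 + 0.41) = 1/0.823 ≈ 1.215.
ΔY = k × ΔG = (−¥606 trillion) / 0.823 ≈ −¥736.3 trillion.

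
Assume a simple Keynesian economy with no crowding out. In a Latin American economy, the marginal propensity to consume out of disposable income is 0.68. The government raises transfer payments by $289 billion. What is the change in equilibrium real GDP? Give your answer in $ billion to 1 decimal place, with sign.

+$614.1 billion

The transfer change shifts disposable income by +$289 billion, so first-round consumption changes by c·ΔTR = 0.68 × (+$289 billion) = +$196.52 billion.
Expenditure multiplier = 1/(1 − MPC) = 1/(1 − 0.68) = 1/0.32 = 3.125.
The transfer multiplier is c × k = 2.125, so ΔY = k × (c·ΔTR) = (+$196.52 billion) / 0.32 ≈ +$614.1 billion.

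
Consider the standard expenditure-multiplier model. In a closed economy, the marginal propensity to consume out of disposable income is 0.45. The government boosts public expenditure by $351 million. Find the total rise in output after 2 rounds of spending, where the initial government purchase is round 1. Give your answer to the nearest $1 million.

Round 1 adds ΔG = $351 million; each later round is MPC = 0.45 times the previous.
After 2 rounds: 351 + 157.95 = ΔG·(1 − c^2)/(1 − c) = 351 × (1 − 0.2025)/0.55 ≈ $509 million.

$509 million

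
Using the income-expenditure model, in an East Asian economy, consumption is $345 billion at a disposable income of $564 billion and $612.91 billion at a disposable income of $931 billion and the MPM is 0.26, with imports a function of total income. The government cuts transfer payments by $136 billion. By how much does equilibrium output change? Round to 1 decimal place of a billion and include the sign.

−$187.3 billion

MPC = ΔC/ΔYd = (612.91 − 345)/(931 − 564) = 267.91/367 = 0.73.
The transfer change shifts disposable income by −$136 billion, so first-round consumption changes by c·ΔTR = 0.73 × (−$136 billion) = −$99.28 billion.
Expenditure multiplier = 1/(1 − c + m) = 1/(1 − 0.73 + 0.26) = 1/0.53 ≈ 1.887.
The transfer multiplier is c × k ≈ 1.377, so ΔY = k × (c·ΔTR) = (−$99.28 billion) / 0.53 ≈ −$187.3 billion.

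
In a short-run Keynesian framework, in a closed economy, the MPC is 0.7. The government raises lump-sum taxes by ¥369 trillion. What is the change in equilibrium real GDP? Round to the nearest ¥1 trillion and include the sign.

A lump-sum tax change of +¥369 trillion shifts disposable income by −¥369 trillion; first-round consumption changes by −c × ΔT = −0.7 × (+¥369 trillion) = −¥258.3 trillion.
Expenditure multiplier = 1/(1 − MPC) = 1/(1 − 0.7) = 1/0.3 ≈ 3.333.
The tax multiplier is −c × k ≈ −2.333, so ΔY = k × (−c·ΔT) = (−¥258.3 trillion) / 0.3 = −¥861 trillion.

−¥861 trillion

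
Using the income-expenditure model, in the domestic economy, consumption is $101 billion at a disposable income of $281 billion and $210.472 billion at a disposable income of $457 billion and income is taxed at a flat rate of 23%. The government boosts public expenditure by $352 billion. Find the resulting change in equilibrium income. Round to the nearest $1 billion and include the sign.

MPC = ΔC/ΔYd = (210.472 − 101)/(457 − 281) = 109.472/176 = 0.622.
Expenditure multiplier = 1/(1 − c(1−t)) = 1/(1 − 0.622×0.77) = 1/0.52106 ≈ 1.919.
ΔY = k × ΔG = (+$352 billion) / 0.52106 ≈ +$676 billion.

+$676 billion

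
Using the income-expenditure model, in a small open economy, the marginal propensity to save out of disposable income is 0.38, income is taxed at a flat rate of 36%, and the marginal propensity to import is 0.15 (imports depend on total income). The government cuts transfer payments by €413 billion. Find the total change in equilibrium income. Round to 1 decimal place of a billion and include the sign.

MPC = 1 − MPS = 1 − 0.38 = 0.62.
The transfer change shifts disposable income by −€413 billion, so first-round consumption changes by c·ΔTR = 0.62 × (−€413 billion) = −€256.06 billion.
Expenditure multiplier = 1/(1 − c(1−t) + m) = 1/(1 − 0.62×0.64 + 0.15) = 1/0.7532 ≈ 1.328.
The transfer multiplier is c × k ≈ 0.823, so ΔY = k × (c·ΔTR) = (−€256.06 billion) / 0.7532 ≈ −€340 billion.

−€340.0 billion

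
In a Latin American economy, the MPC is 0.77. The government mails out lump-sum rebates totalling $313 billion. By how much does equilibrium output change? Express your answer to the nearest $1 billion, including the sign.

A lump-sum tax change of −$313 billion shifts disposable income by +$313 billion; first-round consumption changes by −c × ΔT = −0.77 × (−$313 billion) = +$241.01 billion.
Expenditure multiplier = 1/(1 − MPC) = 1/(1 − 0.77) = 1/0.23 ≈ 4.348.
The tax multiplier is −c × k ≈ −3.348, so ΔY = k × (−c·ΔT) = (+$241.01 billion) / 0.23 ≈ +$1,048 billion.

+$1,048 billion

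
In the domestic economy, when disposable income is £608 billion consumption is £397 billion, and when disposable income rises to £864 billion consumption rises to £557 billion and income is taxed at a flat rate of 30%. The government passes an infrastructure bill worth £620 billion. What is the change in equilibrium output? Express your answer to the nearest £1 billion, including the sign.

MPC = ΔC/ΔYd = (557 − 397)/(864 − 608) = 160/256 = 0.625.
Spending multiplier = 1/(1 − c(1−t)) = 1/(1 − 0.625×0.7) = 1/0.5625 ≈ 1.778.
ΔY = k × ΔG = (+£620 billion) / 0.5625 ≈ +£1,102 billion.

+£1,102 billion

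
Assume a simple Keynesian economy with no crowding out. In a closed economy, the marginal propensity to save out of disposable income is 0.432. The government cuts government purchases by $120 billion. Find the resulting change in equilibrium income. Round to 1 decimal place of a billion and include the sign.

MPC = 1 − MPS = 1 − 0.432 = 0.568.
Expenditure multiplier = 1/(1 − MPC) = 1/(1 − 0.568) = 1/0.432 ≈ 2.315.
ΔY = k × ΔG = (−$120 billion) / 0.432 ≈ −$277.8 billion.

−$277.8 billion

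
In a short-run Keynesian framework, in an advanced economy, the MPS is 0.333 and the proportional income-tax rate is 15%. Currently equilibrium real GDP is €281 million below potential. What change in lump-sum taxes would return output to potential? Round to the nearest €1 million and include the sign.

−€182 million

MPC = 1 − MPS = 1 − 0.333 = 0.667.
Spending multiplier = 1/(1 − c(1−t)) = 1/(1 − 0.667×0.85) = 1/0.43305 ≈ 2.309.
Tax multiplier = −c·k = −0.667/0.43305 ≈ −1.54. Need ΔY = +€281 million, so ΔT = ΔY/(−c·k) = −(+€281 million) × 0.43305 / 0.667 ≈ −€182 million.
The government should cut lump-sum taxes by €182 million.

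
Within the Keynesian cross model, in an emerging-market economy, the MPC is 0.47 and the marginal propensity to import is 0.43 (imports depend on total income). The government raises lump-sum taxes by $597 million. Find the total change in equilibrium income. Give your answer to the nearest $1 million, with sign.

−$292 million

A lump-sum tax change of +$597 million shifts disposable income by −$597 million; first-round consumption changes by −c × ΔT = −0.47 × (+$597 million) = −$280.59 million.
Expenditure multiplier = 1/(1 − c + m) = 1/(1 − 0.47 + 0.43) = 1/0.96 ≈ 1.042.
The tax multiplier is −c × k ≈ −0.49, so ΔY = k × (−c·ΔT) = (−$280.59 million) / 0.96 ≈ −$292 million.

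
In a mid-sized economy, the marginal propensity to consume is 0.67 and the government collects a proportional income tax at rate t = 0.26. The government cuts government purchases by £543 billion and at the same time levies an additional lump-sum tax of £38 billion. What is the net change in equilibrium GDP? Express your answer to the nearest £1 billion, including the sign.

Expenditure multiplier = 1/(1 − c(1−t)) = 1/(1 − 0.67×0.74) = 1/0.5042 ≈ 1.983.
ΔG contributes k·ΔG = (−£543 billion) / 0.5042 ≈ −£1,077 billion.
ΔT of +£38 billion changes first-round spending by −c·ΔT = −£25.46 billion, contributing k·(−c·ΔT) = (−£25.46 billion) / 0.5042 ≈ −£50.5 billion.
Net ΔY = k(ΔG − c·ΔT) = (−£568.46 billion) / 0.5042 ≈ −£1,127 billion.

−£1,127 billion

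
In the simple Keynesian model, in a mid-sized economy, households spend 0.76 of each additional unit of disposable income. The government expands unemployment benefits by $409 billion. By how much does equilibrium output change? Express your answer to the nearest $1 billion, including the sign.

+$1,295 billion

The transfer change shifts disposable income by +$409 billion, so first-round consumption changes by c·ΔTR = 0.76 × (+$409 billion) = +$310.84 billion.
Expenditure multiplier = 1/(1 − MPC) = 1/(1 − 0.76) = 1/0.24 ≈ 4.167.
The transfer multiplier is c × k ≈ 3.167, so ΔY = k × (c·ΔTR) = (+$310.84 billion) / 0.24 ≈ +$1,295 billion.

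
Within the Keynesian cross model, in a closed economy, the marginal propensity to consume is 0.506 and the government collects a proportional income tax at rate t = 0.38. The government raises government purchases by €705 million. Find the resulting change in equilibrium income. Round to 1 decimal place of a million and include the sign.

Expenditure multiplier = 1/(1 − c(1−t)) = 1/(1 − 0.506×0.62) = 1/0.68628 ≈ 1.457.
ΔY = k × ΔG = (+€705 million) / 0.68628 ≈ +€1,027.3 million.

+€1,027.3 million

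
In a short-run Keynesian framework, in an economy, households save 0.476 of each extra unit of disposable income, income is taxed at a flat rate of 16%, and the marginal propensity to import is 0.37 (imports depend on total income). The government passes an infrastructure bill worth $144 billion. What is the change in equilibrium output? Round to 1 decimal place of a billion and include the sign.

MPC = 1 − MPS = 1 − 0.476 = 0.524.
Expenditure multiplier = 1/(1 − c(1−t) + m) = 1/(1 − 0.524×0.84 + 0.37) = 1/0.92984 ≈ 1.075.
ΔY = k × ΔG = (+$144 billion) / 0.92984 ≈ +$154.9 billion.

+$154.9 billion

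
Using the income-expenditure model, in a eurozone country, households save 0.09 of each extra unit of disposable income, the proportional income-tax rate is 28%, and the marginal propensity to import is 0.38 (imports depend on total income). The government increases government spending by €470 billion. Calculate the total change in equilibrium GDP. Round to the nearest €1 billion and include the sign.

MPC = 1 − MPS = 1 − 0.09 = 0.91.
Spending multiplier = 1/(1 − c(1−t) + m) = 1/(1 − 0.91×0.72 + 0.38) = 1/0.7248 ≈ 1.38.
ΔY = k × ΔG = (+€470 billion) / 0.7248 ≈ +€648 billion.

+€648 billion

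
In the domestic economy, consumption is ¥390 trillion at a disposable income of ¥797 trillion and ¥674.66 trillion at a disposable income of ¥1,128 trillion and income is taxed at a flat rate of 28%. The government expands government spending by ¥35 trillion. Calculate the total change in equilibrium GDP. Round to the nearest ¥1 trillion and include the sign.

+¥92 trillion

MPC = ΔC/ΔYd = (674.66 − 390)/(1,128 − 797) = 284.66/331 = 0.86.
Spending multiplier = 1/(1 − c(1−t)) = 1/(1 − 0.86×0.72) = 1/0.3808 ≈ 2.626.
ΔY = k × ΔG = (+¥35 trillion) / 0.3808 ≈ +¥92 trillion.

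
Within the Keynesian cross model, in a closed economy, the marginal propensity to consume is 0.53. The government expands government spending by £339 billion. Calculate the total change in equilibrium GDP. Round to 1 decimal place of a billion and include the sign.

+£721.3 billion

Government-spending multiplier = 1/(1 − MPC) = 1/(1 − 0.53) = 1/0.47 ≈ 2.128.
ΔY = k × ΔG = (+£339 billion) / 0.47 ≈ +£721.3 billion.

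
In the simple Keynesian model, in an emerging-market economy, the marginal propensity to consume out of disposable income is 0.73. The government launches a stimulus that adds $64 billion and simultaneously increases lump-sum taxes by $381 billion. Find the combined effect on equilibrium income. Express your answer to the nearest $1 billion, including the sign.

Expenditure multiplier = 1/(1 − MPC) = 1/(1 − 0.73) = 1/0.27 ≈ 3.704.
ΔG contributes k·ΔG = (+$64 billion) / 0.27 ≈ +$237 billion.
ΔT of +$381 billion changes first-round spending by −c·ΔT = −$278.13 billion, contributing k·(−c·ΔT) = (−$278.13 billion) / 0.27 ≈ −$1,030.1 billion.
Net ΔY = k(ΔG − c·ΔT) = (−$214.13 billion) / 0.27 ≈ −$793 billion.

−$793 billion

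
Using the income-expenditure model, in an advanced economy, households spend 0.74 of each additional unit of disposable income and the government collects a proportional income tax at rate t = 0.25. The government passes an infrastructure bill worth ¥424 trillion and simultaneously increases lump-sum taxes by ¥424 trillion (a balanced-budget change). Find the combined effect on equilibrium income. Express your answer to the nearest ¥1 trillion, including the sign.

Expenditure multiplier = 1/(1 − c(1−t)) = 1/(1 − 0.74×0.75) = 1/0.445 ≈ 2.247.
ΔG contributes k·ΔG = (+¥424 trillion) / 0.445 ≈ +¥952.8 trillion.
ΔT of +¥424 trillion changes first-round spending by −c·ΔT = −¥313.76 trillion, contributing k·(−c·ΔT) = (−¥313.76 trillion) / 0.445 ≈ −¥705.1 trillion.
Net ΔY = k(ΔG − c·ΔT) = (+¥110.24 trillion) / 0.445 ≈ +¥248 trillion.

+¥248 trillion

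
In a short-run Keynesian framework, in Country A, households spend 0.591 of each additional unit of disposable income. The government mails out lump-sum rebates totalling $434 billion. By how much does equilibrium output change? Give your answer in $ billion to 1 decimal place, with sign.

A lump-sum tax change of −$434 billion shifts disposable income by +$434 billion; first-round consumption changes by −c × ΔT = −0.591 × (−$434 billion) = +$256.494 billion.
Expenditure multiplier = 1/(1 − MPC) = 1/(1 − 0.591) = 1/0.409 ≈ 2.445.
The tax multiplier is −c × k ≈ −1.445, so ΔY = k × (−c·ΔT) = (+$256.494 billion) / 0.409 ≈ +$627.1 billion.

+$627.1 billion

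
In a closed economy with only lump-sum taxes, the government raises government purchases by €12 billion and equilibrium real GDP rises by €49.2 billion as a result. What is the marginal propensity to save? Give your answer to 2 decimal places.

Implied spending multiplier k = ΔY/ΔG = 49.2/12 = 4.1.
Since k = 1/(1 − MPC), MPC = 1 − 1/k = 1 − ΔG/ΔY = 1 − 12/49.2 ≈ 0.76.
MPS = 1 − MPC = 0.24.

0.24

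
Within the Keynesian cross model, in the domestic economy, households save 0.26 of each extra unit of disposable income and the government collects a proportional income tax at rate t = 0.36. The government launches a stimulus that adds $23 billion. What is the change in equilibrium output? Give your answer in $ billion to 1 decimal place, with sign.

MPC = 1 − MPS = 1 − 0.26 = 0.74.
Expenditure multiplier = 1/(1 − c(1−t)) = 1/(1 − 0.74×0.64) = 1/0.5264 ≈ 1.9.
ΔY = k × ΔG = (+$23 billion) / 0.5264 ≈ +$43.7 billion.

+$43.7 billion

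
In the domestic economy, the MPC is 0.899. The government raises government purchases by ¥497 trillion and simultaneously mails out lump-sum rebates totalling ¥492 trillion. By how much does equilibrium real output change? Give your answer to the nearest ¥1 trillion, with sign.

+¥9,300 trillion

Expenditure multiplier = 1/(1 − MPC) = 1/(1 − 0.899) = 1/0.101 ≈ 9.901.
ΔG contributes k·ΔG = (+¥497 trillion) / 0.101 ≈ +¥4,920.8 trillion.
ΔT of −¥492 trillion changes first-round spending by −c·ΔT = +¥442.308 trillion, contributing k·(−c·ΔT) = (+¥442.308 trillion) / 0.101 ≈ +¥4,379.3 trillion.
Net ΔY = k(ΔG − c·ΔT) = (+¥939.308 trillion) / 0.101 ≈ +¥9,300 trillion.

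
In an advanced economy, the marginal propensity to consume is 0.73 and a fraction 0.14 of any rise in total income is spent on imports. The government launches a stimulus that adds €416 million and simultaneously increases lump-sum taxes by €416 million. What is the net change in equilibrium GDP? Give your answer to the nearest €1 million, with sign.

+€274 million

Expenditure multiplier = 1/(1 − c + m) = 1/(1 − 0.73 + 0.14) = 1/0.41 ≈ 2.439.
ΔG contributes k·ΔG = (+€416 million) / 0.41 ≈ +€1,014.6 million.
ΔT of +€416 million changes first-round spending by −c·ΔT = −€303.68 million, contributing k·(−c·ΔT) = (−€303.68 million) / 0.41 ≈ −€740.7 million.
Net ΔY = k(ΔG − c·ΔT) = (+€112.32 million) / 0.41 ≈ +€274 million.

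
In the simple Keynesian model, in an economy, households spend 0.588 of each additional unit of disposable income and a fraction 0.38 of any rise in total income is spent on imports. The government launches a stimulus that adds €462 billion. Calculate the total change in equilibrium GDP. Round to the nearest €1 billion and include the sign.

+€583 billion

Expenditure multiplier = 1/(1 − c + m) = 1/(1 − 0.588 + 0.38) = 1/0.792 ≈ 1.263.
ΔY = k × ΔG = (+€462 billion) / 0.792 ≈ +€583 billion.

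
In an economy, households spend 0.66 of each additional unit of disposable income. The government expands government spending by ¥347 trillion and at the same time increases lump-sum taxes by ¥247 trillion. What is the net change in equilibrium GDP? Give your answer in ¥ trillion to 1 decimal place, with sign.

Expenditure multiplier = 1/(1 − MPC) = 1/(1 − 0.66) = 1/0.34 ≈ 2.941.
ΔG contributes k·ΔG = (+¥347 trillion) / 0.34 ≈ +¥1,020.6 trillion.
ΔT of +¥247 trillion changes first-round spending by −c·ΔT = −¥163.02 trillion, contributing k·(−c·ΔT) = (−¥163.02 trillion) / 0.34 ≈ −¥479.5 trillion.
Net ΔY = k(ΔG − c·ΔT) = (+¥183.98 trillion) / 0.34 ≈ +¥541.1 trillion.

+¥541.1 trillion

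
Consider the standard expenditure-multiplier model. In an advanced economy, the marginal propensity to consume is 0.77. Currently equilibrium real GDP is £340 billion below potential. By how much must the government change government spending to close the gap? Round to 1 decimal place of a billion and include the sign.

+£78.2 billion

Spending multiplier = 1/(1 − MPC) = 1/(1 − 0.77) = 1/0.23 ≈ 4.348.
Need ΔY = +£340 billion, so ΔG = ΔY/k = (+£340 billion) × 0.23 = +£78.2 billion.
The government should increase government spending by £78.2 billion.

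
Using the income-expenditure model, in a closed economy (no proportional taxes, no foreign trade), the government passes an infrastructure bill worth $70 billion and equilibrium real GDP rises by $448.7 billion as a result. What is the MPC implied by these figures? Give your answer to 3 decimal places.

0.844

Implied spending multiplier k = ΔY/ΔG = 448.7/70 = 6.41.
Since k = 1/(1 − MPC), MPC = 1 − 1/k = 1 − ΔG/ΔY = 1 − 70/448.7 ≈ 0.844.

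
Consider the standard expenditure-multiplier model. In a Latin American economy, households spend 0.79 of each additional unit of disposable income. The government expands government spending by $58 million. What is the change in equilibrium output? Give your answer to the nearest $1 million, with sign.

+$276 million

Government-spending multiplier = 1/(1 − MPC) = 1/(1 − 0.79) = 1/0.21 ≈ 4.762.
ΔY = k × ΔG = (+$58 million) / 0.21 ≈ +$276 million.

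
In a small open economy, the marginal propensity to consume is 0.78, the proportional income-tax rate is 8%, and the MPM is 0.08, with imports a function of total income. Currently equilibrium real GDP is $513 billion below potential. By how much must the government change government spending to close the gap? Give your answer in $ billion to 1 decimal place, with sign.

Spending multiplier = 1/(1 − c(1−t) + m) = 1/(1 − 0.78×0.92 + 0.08) = 1/0.3624 ≈ 2.759.
Need ΔY = +$513 billion, so ΔG = ΔY/k = (+$513 billion) × 0.3624 ≈ +$185.9 billion.
The government should increase government spending by $185.9 billion.

+$185.9 billion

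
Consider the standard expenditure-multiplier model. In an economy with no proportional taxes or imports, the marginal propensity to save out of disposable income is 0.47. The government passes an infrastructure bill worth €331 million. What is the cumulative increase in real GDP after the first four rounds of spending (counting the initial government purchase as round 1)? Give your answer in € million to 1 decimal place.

MPC = 1 − MPS = 1 − 0.47 = 0.53.
Round 1 adds ΔG = €331 million; each later round is MPC = 0.53 times the previous.
After 4 rounds: 331 + 175.43 + 92.9779 + 49.278287 = ΔG·(1 − c^4)/(1 − c) = 331 × (1 − 0.07890481)/0.47 ≈ €648.7 million.

€648.7 million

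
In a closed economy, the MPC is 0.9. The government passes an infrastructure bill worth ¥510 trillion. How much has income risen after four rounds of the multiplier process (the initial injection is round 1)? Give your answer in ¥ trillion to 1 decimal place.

¥1,753.9 trillion

Round 1 adds ΔG = ¥510 trillion; each later round is MPC = 0.9 times the previous.
After 4 rounds: 510 + 459 + 413.1 + 371.79 = ΔG·(1 − c^4)/(1 − c) = 510 × (1 − 0.6561)/0.1 ≈ ¥1,753.9 trillion.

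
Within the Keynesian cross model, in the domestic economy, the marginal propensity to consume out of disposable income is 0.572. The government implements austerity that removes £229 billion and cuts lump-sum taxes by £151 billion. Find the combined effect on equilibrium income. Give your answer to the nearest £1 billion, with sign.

−£333 billion

Expenditure multiplier = 1/(1 − MPC) = 1/(1 − 0.572) = 1/0.428 ≈ 2.336.
ΔG contributes k·ΔG = (−£229 billion) / 0.428 ≈ −£535 billion.
ΔT of −£151 billion changes first-round spending by −c·ΔT = +£86.372 billion, contributing k·(−c·ΔT) = (+£86.372 billion) / 0.428 ≈ +£201.8 billion.
Net ΔY = k(ΔG − c·ΔT) = (−£142.628 billion) / 0.428 ≈ −£333 billion.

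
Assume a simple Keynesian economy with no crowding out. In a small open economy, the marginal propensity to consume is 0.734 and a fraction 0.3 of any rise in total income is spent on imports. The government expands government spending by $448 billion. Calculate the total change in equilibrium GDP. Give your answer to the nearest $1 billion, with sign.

+$792 billion

Spending multiplier = 1/(1 − c + m) = 1/(1 − 0.734 + 0.3) = 1/0.566 ≈ 1.767.
ΔY = k × ΔG = (+$448 billion) / 0.566 ≈ +$792 billion.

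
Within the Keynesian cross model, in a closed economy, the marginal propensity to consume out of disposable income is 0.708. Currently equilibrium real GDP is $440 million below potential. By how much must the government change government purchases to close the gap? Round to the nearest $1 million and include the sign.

Spending multiplier = 1/(1 − MPC) = 1/(1 − 0.708) = 1/0.292 ≈ 3.425.
Need ΔY = +$440 million, so ΔG = ΔY/k = (+$440 million) × 0.292 ≈ +$128 million.
The government should increase government purchases by $128 million.

+$128 million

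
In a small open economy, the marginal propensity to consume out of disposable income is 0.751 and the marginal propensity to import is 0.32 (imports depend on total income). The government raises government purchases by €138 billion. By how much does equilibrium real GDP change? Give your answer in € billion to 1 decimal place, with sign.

+€242.5 billion

Spending multiplier = 1/(1 − c + m) = 1/(1 − 0.751 + 0.32) = 1/0.569 ≈ 1.757.
ΔY = k × ΔG = (+€138 billion) / 0.569 ≈ +€242.5 billion.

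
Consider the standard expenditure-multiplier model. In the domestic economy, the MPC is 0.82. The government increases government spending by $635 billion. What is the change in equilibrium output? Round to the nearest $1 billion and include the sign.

+$3,528 billion

Expenditure multiplier = 1/(1 − MPC) = 1/(1 − 0.82) = 1/0.18 ≈ 5.556.
ΔY = k × ΔG = (+$635 billion) / 0.18 ≈ +$3,528 billion.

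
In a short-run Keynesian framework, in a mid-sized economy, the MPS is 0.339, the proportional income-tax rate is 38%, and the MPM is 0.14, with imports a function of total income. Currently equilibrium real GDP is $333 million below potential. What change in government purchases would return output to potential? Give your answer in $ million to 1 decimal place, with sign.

+$243.1 million

MPC = 1 − MPS = 1 − 0.339 = 0.661.
Spending multiplier = 1/(1 − c(1−t) + m) = 1/(1 − 0.661×0.62 + 0.14) = 1/0.73018 ≈ 1.37.
Need ΔY = +$333 million, so ΔG = ΔY/k = (+$333 million) × 0.73018 ≈ +$243.1 million.
The government should increase government purchases by $243.1 million.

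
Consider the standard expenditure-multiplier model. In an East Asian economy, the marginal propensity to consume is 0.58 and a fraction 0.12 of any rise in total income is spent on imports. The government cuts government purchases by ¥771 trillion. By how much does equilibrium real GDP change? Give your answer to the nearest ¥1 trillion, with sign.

Spending multiplier = 1/(1 − c + m) = 1/(1 − 0.58 + 0.12) = 1/0.54 ≈ 1.852.
ΔY = k × ΔG = (−¥771 trillion) / 0.54 ≈ −¥1,428 trillion.

−¥1,428 trillion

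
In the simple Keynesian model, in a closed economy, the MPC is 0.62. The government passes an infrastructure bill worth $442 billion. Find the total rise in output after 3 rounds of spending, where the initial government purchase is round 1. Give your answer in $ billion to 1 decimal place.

Round 1 adds ΔG = $442 billion; each later round is MPC = 0.62 times the previous.
After 3 rounds: 442 + 274.04 + 169.9048 = ΔG·(1 − c^3)/(1 − c) = 442 × (1 − 0.238328)/0.38 ≈ $885.9 billion.

$885.9 billion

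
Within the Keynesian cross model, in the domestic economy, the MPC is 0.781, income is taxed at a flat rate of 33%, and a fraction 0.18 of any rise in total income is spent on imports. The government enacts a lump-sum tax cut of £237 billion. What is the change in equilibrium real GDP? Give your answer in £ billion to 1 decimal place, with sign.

A lump-sum tax change of −£237 billion shifts disposable income by +£237 billion; first-round consumption changes by −c × ΔT = −0.781 × (−£237 billion) = +£185.097 billion.
Expenditure multiplier = 1/(1 − c(1−t) + m) = 1/(1 − 0.781×0.67 + 0.18) = 1/0.65673 ≈ 1.523.
The tax multiplier is −c × k ≈ −1.189, so ΔY = k × (−c·ΔT) = (+£185.097 billion) / 0.65673 ≈ +£281.8 billion.

+£281.8 billion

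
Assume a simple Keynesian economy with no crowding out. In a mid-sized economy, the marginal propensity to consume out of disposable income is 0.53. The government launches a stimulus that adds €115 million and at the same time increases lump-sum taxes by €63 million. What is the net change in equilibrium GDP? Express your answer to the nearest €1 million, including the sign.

+€174 million

Expenditure multiplier = 1/(1 − MPC) = 1/(1 − 0.53) = 1/0.47 ≈ 2.128.
ΔG contributes k·ΔG = (+€115 million) / 0.47 ≈ +€244.7 million.
ΔT of +€63 million changes first-round spending by −c·ΔT = −€33.39 million, contributing k·(−c·ΔT) = (−€33.39 million) / 0.47 ≈ −€71 million.
Net ΔY = k(ΔG − c·ΔT) = (+€81.61 million) / 0.47 ≈ +€174 million.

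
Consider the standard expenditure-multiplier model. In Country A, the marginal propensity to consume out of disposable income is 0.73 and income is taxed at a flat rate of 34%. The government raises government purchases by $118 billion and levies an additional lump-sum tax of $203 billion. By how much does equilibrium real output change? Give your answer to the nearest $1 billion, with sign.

−$58 billion

Expenditure multiplier = 1/(1 − c(1−t)) = 1/(1 − 0.73×0.66) = 1/0.5182 ≈ 1.93.
ΔG contributes k·ΔG = (+$118 billion) / 0.5182 ≈ +$227.7 billion.
ΔT of +$203 billion changes first-round spending by −c·ΔT = −$148.19 billion, contributing k·(−c·ΔT) = (−$148.19 billion) / 0.5182 ≈ −$286 billion.
Net ΔY = k(ΔG − c·ΔT) = (−$30.19 billion) / 0.5182 ≈ −$58 billion.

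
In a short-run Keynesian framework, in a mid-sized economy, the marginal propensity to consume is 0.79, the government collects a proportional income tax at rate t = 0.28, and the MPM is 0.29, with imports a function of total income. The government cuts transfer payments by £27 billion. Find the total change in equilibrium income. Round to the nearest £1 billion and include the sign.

The transfer change shifts disposable income by −£27 billion, so first-round consumption changes by c·ΔTR = 0.79 × (−£27 billion) = −£21.33 billion.
Expenditure multiplier = 1/(1 − c(1−t) + m) = 1/(1 − 0.79×0.72 + 0.29) = 1/0.7212 ≈ 1.387.
The transfer multiplier is c × k ≈ 1.095, so ΔY = k × (c·ΔTR) = (−£21.33 billion) / 0.7212 ≈ −£30 billion.

−£30 billion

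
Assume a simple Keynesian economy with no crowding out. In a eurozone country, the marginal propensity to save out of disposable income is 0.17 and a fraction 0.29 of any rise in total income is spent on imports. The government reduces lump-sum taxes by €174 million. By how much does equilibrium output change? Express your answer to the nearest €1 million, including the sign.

MPC = 1 − MPS = 1 − 0.17 = 0.83.
A lump-sum tax change of −€174 million shifts disposable income by +€174 million; first-round consumption changes by −c × ΔT = −0.83 × (−€174 million) = +€144.42 million.
Expenditure multiplier = 1/(1 − c + m) = 1/(1 − 0.83 + 0.29) = 1/0.46 ≈ 2.174.
The tax multiplier is −c × k ≈ −1.804, so ΔY = k × (−c·ΔT) = (+€144.42 million) / 0.46 ≈ +€314 million.

+€314 million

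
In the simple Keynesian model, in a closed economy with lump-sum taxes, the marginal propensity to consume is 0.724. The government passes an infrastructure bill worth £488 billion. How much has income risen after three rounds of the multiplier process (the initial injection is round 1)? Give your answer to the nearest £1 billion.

£1,097 billion

Round 1 adds ΔG = £488 billion; each later round is MPC = 0.724 times the previous.
After 3 rounds: 488 + 353.312 + 255.797888 = ΔG·(1 − c^3)/(1 − c) = 488 × (1 − 0.379503424)/0.276 ≈ £1,097 billion.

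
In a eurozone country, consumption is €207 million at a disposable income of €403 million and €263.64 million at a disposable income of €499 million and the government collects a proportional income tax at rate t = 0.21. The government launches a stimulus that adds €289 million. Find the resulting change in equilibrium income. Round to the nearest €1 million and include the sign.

+€541 million

MPC = ΔC/ΔYd = (263.64 − 207)/(499 − 403) = 56.64/96 = 0.59.
Spending multiplier = 1/(1 − c(1−t)) = 1/(1 − 0.59×0.79) = 1/0.5339 ≈ 1.873.
ΔY = k × ΔG = (+€289 million) / 0.5339 ≈ +€541 million.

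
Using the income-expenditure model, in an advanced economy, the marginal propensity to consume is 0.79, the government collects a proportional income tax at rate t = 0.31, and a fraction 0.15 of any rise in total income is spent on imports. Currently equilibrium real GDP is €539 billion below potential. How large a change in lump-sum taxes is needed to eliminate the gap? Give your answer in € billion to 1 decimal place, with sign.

Spending multiplier = 1/(1 − c(1−t) + m) = 1/(1 − 0.79×0.69 + 0.15) = 1/0.6049 ≈ 1.653.
Tax multiplier = −c·k = −0.79/0.6049 ≈ −1.306. Need ΔY = +€539 billion, so ΔT = ΔY/(−c·k) = −(+€539 billion) × 0.6049 / 0.79 ≈ −€412.7 billion.
The government should cut lump-sum taxes by €412.7 billion.

−€412.7 billion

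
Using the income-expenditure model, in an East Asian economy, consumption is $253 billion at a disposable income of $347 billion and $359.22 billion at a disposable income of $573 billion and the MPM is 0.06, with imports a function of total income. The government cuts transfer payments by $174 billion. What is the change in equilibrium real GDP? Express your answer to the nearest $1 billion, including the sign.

−$139 billion

MPC = ΔC/ΔYd = (359.22 − 253)/(573 − 347) = 106.22/226 = 0.47.
The transfer change shifts disposable income by −$174 billion, so first-round consumption changes by c·ΔTR = 0.47 × (−$174 billion) = −$81.78 billion.
Expenditure multiplier = 1/(1 − c + m) = 1/(1 − 0.47 + 0.06) = 1/0.59 ≈ 1.695.
The transfer multiplier is c × k ≈ 0.797, so ΔY = k × (c·ΔTR) = (−$81.78 billion) / 0.59 ≈ −$139 billion.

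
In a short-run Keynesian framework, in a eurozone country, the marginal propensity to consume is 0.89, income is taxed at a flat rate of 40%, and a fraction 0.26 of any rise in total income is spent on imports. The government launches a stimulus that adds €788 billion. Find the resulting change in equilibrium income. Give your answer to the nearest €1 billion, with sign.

+€1,085 billion

Expenditure multiplier = 1/(1 − c(1−t) + m) = 1/(1 − 0.89×0.6 + 0.26) = 1/0.726 ≈ 1.377.
ΔY = k × ΔG = (+€788 billion) / 0.726 ≈ +€1,085 billion.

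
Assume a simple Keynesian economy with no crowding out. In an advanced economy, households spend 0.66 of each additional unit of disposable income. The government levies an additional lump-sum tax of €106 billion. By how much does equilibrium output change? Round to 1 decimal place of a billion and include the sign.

A lump-sum tax change of +€106 billion shifts disposable income by −€106 billion; first-round consumption changes by −c × ΔT = −0.66 × (+€106 billion) = −€69.96 billion.
Expenditure multiplier = 1/(1 − MPC) = 1/(1 − 0.66) = 1/0.34 ≈ 2.941.
The tax multiplier is −c × k ≈ −1.941, so ΔY = k × (−c·ΔT) = (−€69.96 billion) / 0.34 ≈ −€205.8 billion.

−€205.8 billion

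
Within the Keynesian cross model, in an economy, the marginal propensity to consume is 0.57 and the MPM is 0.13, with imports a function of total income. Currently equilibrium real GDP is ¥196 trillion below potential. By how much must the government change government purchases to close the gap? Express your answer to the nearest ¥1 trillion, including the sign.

Spending multiplier = 1/(1 − c + m) = 1/(1 − 0.57 + 0.13) = 1/0.56 ≈ 1.786.
Need ΔY = +¥196 trillion, so ΔG = ΔY/k = (+¥196 trillion) × 0.56 ≈ +¥110 trillion.
The government should increase government purchases by ¥110 trillion.

+¥110 trillion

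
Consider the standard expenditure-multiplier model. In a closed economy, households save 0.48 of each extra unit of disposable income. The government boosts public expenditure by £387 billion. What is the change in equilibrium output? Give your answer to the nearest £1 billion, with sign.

MPC = 1 − MPS = 1 − 0.48 = 0.52.
Government-spending multiplier = 1/(1 − MPC) = 1/(1 − 0.52) = 1/0.48 ≈ 2.083.
ΔY = k × ΔG = (+£387 billion) / 0.48 ≈ +£806 billion.

+£806 billion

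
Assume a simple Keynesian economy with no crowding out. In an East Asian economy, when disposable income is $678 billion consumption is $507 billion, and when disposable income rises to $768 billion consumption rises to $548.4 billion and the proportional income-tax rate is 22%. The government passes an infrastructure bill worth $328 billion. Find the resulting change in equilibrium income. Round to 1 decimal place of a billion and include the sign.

+$511.5 billion

MPC = ΔC/ΔYd = (548.4 − 507)/(768 − 678) = 41.4/90 = 0.46.
Spending multiplier = 1/(1 − c(1−t)) = 1/(1 − 0.46×0.78) = 1/0.6412 ≈ 1.56.
ΔY = k × ΔG = (+$328 billion) / 0.6412 ≈ +$511.5 billion.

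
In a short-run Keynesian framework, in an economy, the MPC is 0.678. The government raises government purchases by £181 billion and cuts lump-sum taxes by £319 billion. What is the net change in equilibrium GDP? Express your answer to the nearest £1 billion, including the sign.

Expenditure multiplier = 1/(1 − MPC) = 1/(1 − 0.678) = 1/0.322 ≈ 3.106.
ΔG contributes k·ΔG = (+£181 billion) / 0.322 ≈ +£562.1 billion.
ΔT of −£319 billion changes first-round spending by −c·ΔT = +£216.282 billion, contributing k·(−c·ΔT) = (+£216.282 billion) / 0.322 ≈ +£671.7 billion.
Net ΔY = k(ΔG − c·ΔT) = (+£397.282 billion) / 0.322 ≈ +£1,234 billion.

+£1,234 billion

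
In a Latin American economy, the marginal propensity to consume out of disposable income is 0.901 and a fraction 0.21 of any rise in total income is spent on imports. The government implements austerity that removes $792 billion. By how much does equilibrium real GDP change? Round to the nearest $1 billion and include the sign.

Government-spending multiplier = 1/(1 − c + m) = 1/(1 − 0.901 + 0.21) = 1/0.309 ≈ 3.236.
ΔY = k × ΔG = (−$792 billion) / 0.309 ≈ −$2,563 billion.

−$2,563 billion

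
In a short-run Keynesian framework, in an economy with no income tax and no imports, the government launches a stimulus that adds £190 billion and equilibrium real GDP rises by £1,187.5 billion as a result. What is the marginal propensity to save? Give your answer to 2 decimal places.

0.16

Implied spending multiplier k = ΔY/ΔG = 1,187.5/190 = 6.25.
Since k = 1/(1 − MPC), MPC = 1 − 1/k = 1 − ΔG/ΔY = 1 − 190/1,187.5 = 0.84.
MPS = 1 − MPC = 0.16.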